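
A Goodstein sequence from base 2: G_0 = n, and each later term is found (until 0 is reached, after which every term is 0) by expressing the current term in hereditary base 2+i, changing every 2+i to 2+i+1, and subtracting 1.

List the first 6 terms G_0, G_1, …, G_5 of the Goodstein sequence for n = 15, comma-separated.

15, 111, 1283, 18752, 326593, 6588344

[0] 15 ≡ 2^(2 + 1) + 2^2 + 2 + 1 (base 2). Lift 3: 112. −1: 111.
[1] 111 ≡ 3^(3 + 1) + 3^3 + 3 (base 3). Lift 4: 1284. −1: 1283.
[2] 1283 ≡ 4^(4 + 1) + 4^4 + 3 (base 4). Lift 5: 18753. −1: 18752.
[3] 18752 ≡ 5^(5 + 1) + 5^5 + 2 (base 5). Lift 6: 326594. −1: 326593.
[4] 326593 ≡ 6^(6 + 1) + 6^6 + 1 (base 6). Lift 7: 6588345. −1: 6588344.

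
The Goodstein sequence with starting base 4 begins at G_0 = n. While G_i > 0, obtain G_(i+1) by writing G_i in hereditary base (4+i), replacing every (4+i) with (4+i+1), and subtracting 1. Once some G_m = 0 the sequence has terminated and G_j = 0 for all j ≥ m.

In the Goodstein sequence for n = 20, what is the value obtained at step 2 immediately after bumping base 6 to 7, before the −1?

G_0 = 20. HB_4(20) = 4^2 + 4. Bump = 30. G_1 = 29.
G_1 = 29. HB_5(29) = 5^2 + 4. Bump = 40. G_2 = 39.
G_2 = 39. HB_6(39) = 6^2 + 3. Bump = 52. G_3 = 51.

52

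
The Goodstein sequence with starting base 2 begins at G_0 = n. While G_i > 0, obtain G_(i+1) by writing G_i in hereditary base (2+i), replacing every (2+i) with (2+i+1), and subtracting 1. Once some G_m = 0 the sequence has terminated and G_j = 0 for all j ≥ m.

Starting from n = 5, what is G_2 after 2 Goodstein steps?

255

G_0 = 5. HB_2(5) = 2^2 + 1. Bump = 28. G_1 = 27.
G_1 = 27. HB_3(27) = 3^3. Bump = 256. G_2 = 255.
G_2 = 255. HB_4(255) = 3·4^3 + 3·4^2 + 3·4 + 3. Bump = 468. G_3 = 467.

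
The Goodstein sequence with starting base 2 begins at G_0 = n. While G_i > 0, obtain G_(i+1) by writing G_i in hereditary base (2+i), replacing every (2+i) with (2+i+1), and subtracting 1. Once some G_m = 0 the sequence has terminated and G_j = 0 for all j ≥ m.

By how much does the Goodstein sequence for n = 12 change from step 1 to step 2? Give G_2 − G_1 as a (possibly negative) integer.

958

G_0 = 12. HB_2(12) = 2^(2 + 1) + 2^2. Bump = 108. G_1 = 107.
G_1 = 107. HB_3(107) = 3^(3 + 1) + 2·3^2 + 2·3 + 2. Bump = 1066. G_2 = 1065.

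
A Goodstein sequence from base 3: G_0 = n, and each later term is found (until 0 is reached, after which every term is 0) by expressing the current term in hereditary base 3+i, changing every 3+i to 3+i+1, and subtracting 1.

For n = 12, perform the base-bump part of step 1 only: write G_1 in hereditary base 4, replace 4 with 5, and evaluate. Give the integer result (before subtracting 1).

28

step 0: 12 = 3^2 + 3; sub 4 for 3: 4^2 + 4; = 20; G_1 = 20−1 = 19
step 1: 19 = 4^2 + 3; sub 5 for 4: 5^2 + 3; = 28; G_2 = 28−1 = 27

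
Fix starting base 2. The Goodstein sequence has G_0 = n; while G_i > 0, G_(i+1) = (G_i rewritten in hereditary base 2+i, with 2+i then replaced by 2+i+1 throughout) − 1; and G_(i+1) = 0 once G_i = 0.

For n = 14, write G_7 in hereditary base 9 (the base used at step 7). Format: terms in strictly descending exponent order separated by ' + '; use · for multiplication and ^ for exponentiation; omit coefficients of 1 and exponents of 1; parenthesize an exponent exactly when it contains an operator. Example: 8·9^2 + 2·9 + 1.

9^(9 + 1) + 5·9^5 + 5·9^4 + 5·9^3 + 5·9^2 + 5·9 + 2

G_0 = 14. HB_2(14) = 2^(2 + 1) + 2^2 + 2. Bump = 111. G_1 = 110.
G_1 = 110. HB_3(110) = 3^(3 + 1) + 3^3 + 2. Bump = 1282. G_2 = 1281.
G_2 = 1281. HB_4(1281) = 4^(4 + 1) + 4^4 + 1. Bump = 18751. G_3 = 18750.
G_3 = 18750. HB_5(18750) = 5^(5 + 1) + 5^5. Bump = 326592. G_4 = 326591.
G_4 = 326591. HB_6(326591) = 6^(6 + 1) + 5·6^5 + 5·6^4 + 5·6^3 + 5·6^2 + 5·6 + 5. Bump = 5862841. G_5 = 5862840.
G_5 = 5862840. HB_7(5862840) = 7^(7 + 1) + 5·7^5 + 5·7^4 + 5·7^3 + 5·7^2 + 5·7 + 4. Bump = 134404972. G_6 = 134404971.
G_6 = 134404971. HB_8(134404971) = 8^(8 + 1) + 5·8^5 + 5·8^4 + 5·8^3 + 5·8^2 + 5·8 + 3. Bump = 3487116549. G_7 = 3487116548.
G_7 = 3487116548. HB_9(3487116548) = 9^(9 + 1) + 5·9^5 + 5·9^4 + 5·9^3 + 5·9^2 + 5·9 + 2. Bump = 100000555552. G_8 = 100000555551.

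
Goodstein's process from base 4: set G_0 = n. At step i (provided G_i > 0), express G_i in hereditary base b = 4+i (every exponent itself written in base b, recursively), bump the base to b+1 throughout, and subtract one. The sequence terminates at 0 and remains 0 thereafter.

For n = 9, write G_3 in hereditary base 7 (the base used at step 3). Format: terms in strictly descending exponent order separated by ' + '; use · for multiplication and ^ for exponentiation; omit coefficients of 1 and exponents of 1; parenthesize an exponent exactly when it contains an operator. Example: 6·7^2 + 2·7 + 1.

[0] 9 ≡ 2·4 + 1 (base 4). Lift 5: 11. −1: 10.
[1] 10 ≡ 2·5 (base 5). Lift 6: 12. −1: 11.
[2] 11 ≡ 6 + 5 (base 6). Lift 7: 12. −1: 11.
[3] 11 ≡ 7 + 4 (base 7). Lift 8: 12. −1: 11.

7 + 4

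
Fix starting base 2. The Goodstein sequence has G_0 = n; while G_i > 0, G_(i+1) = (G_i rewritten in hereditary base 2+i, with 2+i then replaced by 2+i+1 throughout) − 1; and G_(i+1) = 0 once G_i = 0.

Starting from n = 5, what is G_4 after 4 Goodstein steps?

base 2: 5 = 2^2 + 1; at 3: 3^3 + 1 = 28; next = 27
base 3: 27 = 3^3; at 4: 4^4 = 256; next = 255
base 4: 255 = 3·4^3 + 3·4^2 + 3·4 + 3; at 5: 3·5^3 + 3·5^2 + 3·5 + 3 = 468; next = 467
base 5: 467 = 3·5^3 + 3·5^2 + 3·5 + 2; at 6: 3·6^3 + 3·6^2 + 3·6 + 2 = 776; next = 775
base 6: 775 = 3·6^3 + 3·6^2 + 3·6 + 1; at 7: 3·7^3 + 3·7^2 + 3·7 + 1 = 1198; next = 1197

775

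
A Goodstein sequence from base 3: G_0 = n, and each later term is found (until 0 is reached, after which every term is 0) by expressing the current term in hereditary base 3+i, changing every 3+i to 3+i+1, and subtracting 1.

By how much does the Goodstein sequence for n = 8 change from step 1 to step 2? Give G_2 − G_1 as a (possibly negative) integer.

1

[0] 8 ≡ 2·3 + 2 (base 3). Lift 4: 10. −1: 9.
[1] 9 ≡ 2·4 + 1 (base 4). Lift 5: 11. −1: 10.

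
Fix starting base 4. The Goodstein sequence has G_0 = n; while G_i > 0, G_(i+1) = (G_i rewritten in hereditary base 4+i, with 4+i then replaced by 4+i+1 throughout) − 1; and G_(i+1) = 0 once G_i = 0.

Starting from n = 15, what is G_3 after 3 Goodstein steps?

[0] 15 ≡ 3·4 + 3 (base 4). Lift 5: 18. −1: 17.
[1] 17 ≡ 3·5 + 2 (base 5). Lift 6: 20. −1: 19.
[2] 19 ≡ 3·6 + 1 (base 6). Lift 7: 22. −1: 21.
[3] 21 ≡ 3·7 (base 7). Lift 8: 24. −1: 23.

21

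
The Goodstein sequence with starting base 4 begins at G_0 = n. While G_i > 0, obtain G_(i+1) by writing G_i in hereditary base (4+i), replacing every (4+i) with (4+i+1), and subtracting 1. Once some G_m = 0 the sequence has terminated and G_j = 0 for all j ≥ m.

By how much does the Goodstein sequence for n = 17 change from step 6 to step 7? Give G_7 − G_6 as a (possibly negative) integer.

G_0=17  [base 4] 4^2 + 1  →[4↦5]→  5^2 + 1 = 26  −1 ⇒ G_1=25
G_1=25  [base 5] 5^2  →[5↦6]→  6^2 = 36  −1 ⇒ G_2=35
G_2=35  [base 6] 5·6 + 5  →[6↦7]→  5·7 + 5 = 40  −1 ⇒ G_3=39
G_3=39  [base 7] 5·7 + 4  →[7↦8]→  5·8 + 4 = 44  −1 ⇒ G_4=43
G_4=43  [base 8] 5·8 + 3  →[8↦9]→  5·9 + 3 = 48  −1 ⇒ G_5=47
G_5=47  [base 9] 5·9 + 2  →[9↦10]→  5·10 + 2 = 52  −1 ⇒ G_6=51
G_6=51  [base 10] 5·10 + 1  →[10↦11]→  5·11 + 1 = 56  −1 ⇒ G_7=55

4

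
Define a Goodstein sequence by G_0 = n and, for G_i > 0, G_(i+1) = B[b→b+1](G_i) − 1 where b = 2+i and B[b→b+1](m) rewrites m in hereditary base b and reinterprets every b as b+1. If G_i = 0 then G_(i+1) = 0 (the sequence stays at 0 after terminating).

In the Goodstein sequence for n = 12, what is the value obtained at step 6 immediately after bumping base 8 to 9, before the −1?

3486784575

base 2: 12 = 2^(2 + 1) + 2^2; at 3: 3^(3 + 1) + 3^3 = 108; next = 107
base 3: 107 = 3^(3 + 1) + 2·3^2 + 2·3 + 2; at 4: 4^(4 + 1) + 2·4^2 + 2·4 + 2 = 1066; next = 1065
base 4: 1065 = 4^(4 + 1) + 2·4^2 + 2·4 + 1; at 5: 5^(5 + 1) + 2·5^2 + 2·5 + 1 = 15686; next = 15685
base 5: 15685 = 5^(5 + 1) + 2·5^2 + 2·5; at 6: 6^(6 + 1) + 2·6^2 + 2·6 = 280020; next = 280019
base 6: 280019 = 6^(6 + 1) + 2·6^2 + 6 + 5; at 7: 7^(7 + 1) + 2·7^2 + 7 + 5 = 5764911; next = 5764910
base 7: 5764910 = 7^(7 + 1) + 2·7^2 + 7 + 4; at 8: 8^(8 + 1) + 2·8^2 + 8 + 4 = 134217868; next = 134217867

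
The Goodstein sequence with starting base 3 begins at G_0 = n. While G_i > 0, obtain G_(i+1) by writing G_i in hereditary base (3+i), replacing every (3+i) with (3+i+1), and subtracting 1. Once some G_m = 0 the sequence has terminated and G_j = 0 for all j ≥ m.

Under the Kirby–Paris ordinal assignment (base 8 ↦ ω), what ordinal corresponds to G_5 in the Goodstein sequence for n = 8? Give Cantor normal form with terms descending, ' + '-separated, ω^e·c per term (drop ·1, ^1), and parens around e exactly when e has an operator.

ω + 3

(0) 8|_3 = 2·3 + 2 ↦ 2·4 + 2|_4 = 10 ⇒ 9
(1) 9|_4 = 2·4 + 1 ↦ 2·5 + 1|_5 = 11 ⇒ 10
(2) 10|_5 = 2·5 ↦ 2·6|_6 = 12 ⇒ 11
(3) 11|_6 = 6 + 5 ↦ 7 + 5|_7 = 12 ⇒ 11
(4) 11|_7 = 7 + 4 ↦ 8 + 4|_8 = 12 ⇒ 11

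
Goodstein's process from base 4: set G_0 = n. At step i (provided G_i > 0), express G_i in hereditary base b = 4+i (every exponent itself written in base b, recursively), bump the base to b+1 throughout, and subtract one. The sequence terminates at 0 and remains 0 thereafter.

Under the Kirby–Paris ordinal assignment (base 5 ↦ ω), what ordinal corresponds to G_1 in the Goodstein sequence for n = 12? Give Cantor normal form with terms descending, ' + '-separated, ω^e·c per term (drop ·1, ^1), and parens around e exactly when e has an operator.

ω·2 + 4

i=0: 12 = 3·4 (b=4); 4→5: 3·5 = 15; 15−1 = 14
i=1: 14 = 2·5 + 4 (b=5); 5→6: 2·6 + 4 = 16; 16−1 = 15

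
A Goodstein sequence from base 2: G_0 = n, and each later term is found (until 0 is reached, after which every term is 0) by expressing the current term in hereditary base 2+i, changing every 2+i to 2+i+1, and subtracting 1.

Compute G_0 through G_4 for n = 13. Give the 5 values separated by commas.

13, 108, 1279, 16092, 280711

i=0: 13 = 2^(2 + 1) + 2^2 + 1 (b=2); 2→3: 3^(3 + 1) + 3^3 + 1 = 109; 109−1 = 108
i=1: 108 = 3^(3 + 1) + 3^3 (b=3); 3→4: 4^(4 + 1) + 4^4 = 1280; 1280−1 = 1279
i=2: 1279 = 4^(4 + 1) + 3·4^3 + 3·4^2 + 3·4 + 3 (b=4); 4→5: 5^(5 + 1) + 3·5^3 + 3·5^2 + 3·5 + 3 = 16093; 16093−1 = 16092
i=3: 16092 = 5^(5 + 1) + 3·5^3 + 3·5^2 + 3·5 + 2 (b=5); 5→6: 6^(6 + 1) + 3·6^3 + 3·6^2 + 3·6 + 2 = 280712; 280712−1 = 280711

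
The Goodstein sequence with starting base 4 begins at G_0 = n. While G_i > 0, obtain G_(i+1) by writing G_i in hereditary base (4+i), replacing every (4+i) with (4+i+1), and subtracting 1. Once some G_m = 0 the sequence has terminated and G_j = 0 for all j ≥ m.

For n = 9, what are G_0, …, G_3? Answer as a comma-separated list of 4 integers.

9, 10, 11, 11

9 —HB4→ 2·4 + 1 —bump→ 2·5 + 1 = 11 —(−1)→ 10
10 —HB5→ 2·5 —bump→ 2·6 = 12 —(−1)→ 11
11 —HB6→ 6 + 5 —bump→ 7 + 5 = 12 —(−1)→ 11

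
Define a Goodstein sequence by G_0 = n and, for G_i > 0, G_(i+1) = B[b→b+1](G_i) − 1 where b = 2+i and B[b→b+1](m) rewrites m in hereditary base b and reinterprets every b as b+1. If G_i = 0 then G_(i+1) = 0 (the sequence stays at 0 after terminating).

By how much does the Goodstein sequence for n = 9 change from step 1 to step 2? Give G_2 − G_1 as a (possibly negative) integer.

i=0: 9 = 2^(2 + 1) + 1 (b=2); 2→3: 3^(3 + 1) + 1 = 82; 82−1 = 81
i=1: 81 = 3^(3 + 1) (b=3); 3→4: 4^(4 + 1) = 1024; 1024−1 = 1023

942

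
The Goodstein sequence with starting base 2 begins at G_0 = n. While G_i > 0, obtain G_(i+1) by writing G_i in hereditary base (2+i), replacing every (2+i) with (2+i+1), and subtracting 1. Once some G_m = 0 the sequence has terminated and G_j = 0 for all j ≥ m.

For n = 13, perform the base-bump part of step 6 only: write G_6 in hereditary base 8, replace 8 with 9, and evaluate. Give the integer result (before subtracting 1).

3486786856

G_0 = 13. HB_2(13) = 2^(2 + 1) + 2^2 + 1. Bump = 109. G_1 = 108.
G_1 = 108. HB_3(108) = 3^(3 + 1) + 3^3. Bump = 1280. G_2 = 1279.
G_2 = 1279. HB_4(1279) = 4^(4 + 1) + 3·4^3 + 3·4^2 + 3·4 + 3. Bump = 16093. G_3 = 16092.
G_3 = 16092. HB_5(16092) = 5^(5 + 1) + 3·5^3 + 3·5^2 + 3·5 + 2. Bump = 280712. G_4 = 280711.
G_4 = 280711. HB_6(280711) = 6^(6 + 1) + 3·6^3 + 3·6^2 + 3·6 + 1. Bump = 5765999. G_5 = 5765998.
G_5 = 5765998. HB_7(5765998) = 7^(7 + 1) + 3·7^3 + 3·7^2 + 3·7. Bump = 134219480. G_6 = 134219479.
G_6 = 134219479. HB_8(134219479) = 8^(8 + 1) + 3·8^3 + 3·8^2 + 2·8 + 7. Bump = 3486786856. G_7 = 3486786855.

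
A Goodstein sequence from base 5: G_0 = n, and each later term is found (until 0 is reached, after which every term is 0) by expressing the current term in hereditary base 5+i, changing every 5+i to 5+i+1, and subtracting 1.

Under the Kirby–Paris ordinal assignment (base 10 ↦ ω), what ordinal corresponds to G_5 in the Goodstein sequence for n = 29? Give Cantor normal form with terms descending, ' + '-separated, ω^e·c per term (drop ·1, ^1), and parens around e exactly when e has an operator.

ω·9 + 9

G_0 = 29. HB_5(29) = 5^2 + 4. Bump = 40. G_1 = 39.
G_1 = 39. HB_6(39) = 6^2 + 3. Bump = 52. G_2 = 51.
G_2 = 51. HB_7(51) = 7^2 + 2. Bump = 66. G_3 = 65.
G_3 = 65. HB_8(65) = 8^2 + 1. Bump = 82. G_4 = 81.
G_4 = 81. HB_9(81) = 9^2. Bump = 100. G_5 = 99.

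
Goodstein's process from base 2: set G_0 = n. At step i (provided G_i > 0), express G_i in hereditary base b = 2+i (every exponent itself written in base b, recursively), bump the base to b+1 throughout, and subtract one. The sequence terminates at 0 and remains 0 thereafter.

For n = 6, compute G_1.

29

6 —HB2→ 2^2 + 2 —bump→ 3^3 + 3 = 30 —(−1)→ 29
29 —HB3→ 3^3 + 2 —bump→ 4^4 + 2 = 258 —(−1)→ 257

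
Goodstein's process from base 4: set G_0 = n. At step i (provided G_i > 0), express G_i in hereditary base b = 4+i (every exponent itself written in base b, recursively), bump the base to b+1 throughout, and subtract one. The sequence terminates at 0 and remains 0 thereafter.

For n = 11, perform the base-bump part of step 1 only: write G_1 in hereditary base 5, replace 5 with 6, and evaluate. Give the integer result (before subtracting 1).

G_0 = 11. HB_4(11) = 2·4 + 3. Bump = 13. G_1 = 12.
G_1 = 12. HB_5(12) = 2·5 + 2. Bump = 14. G_2 = 13.

14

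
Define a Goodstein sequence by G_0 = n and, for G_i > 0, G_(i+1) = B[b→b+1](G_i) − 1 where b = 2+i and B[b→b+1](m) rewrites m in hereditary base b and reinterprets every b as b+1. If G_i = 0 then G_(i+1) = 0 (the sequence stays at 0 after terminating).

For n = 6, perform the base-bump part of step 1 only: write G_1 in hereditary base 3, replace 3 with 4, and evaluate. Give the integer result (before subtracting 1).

258

[0] 6 ≡ 2^2 + 2 (base 2). Lift 3: 30. −1: 29.
[1] 29 ≡ 3^3 + 2 (base 3). Lift 4: 258. −1: 257.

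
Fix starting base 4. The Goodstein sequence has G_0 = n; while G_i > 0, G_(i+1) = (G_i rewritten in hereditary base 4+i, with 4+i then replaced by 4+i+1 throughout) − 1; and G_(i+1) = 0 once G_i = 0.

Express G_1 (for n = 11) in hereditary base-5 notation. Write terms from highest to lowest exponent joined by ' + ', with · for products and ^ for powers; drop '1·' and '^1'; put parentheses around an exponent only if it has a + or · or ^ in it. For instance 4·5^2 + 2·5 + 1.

(0) 11|_4 = 2·4 + 3 ↦ 2·5 + 3|_5 = 13 ⇒ 12
(1) 12|_5 = 2·5 + 2 ↦ 2·6 + 2|_6 = 14 ⇒ 13

2·5 + 2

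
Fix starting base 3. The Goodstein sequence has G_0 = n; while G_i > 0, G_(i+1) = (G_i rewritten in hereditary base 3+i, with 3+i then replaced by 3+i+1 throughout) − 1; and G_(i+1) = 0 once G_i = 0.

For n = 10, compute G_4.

base 3: 10 = 3^2 + 1; at 4: 4^2 + 1 = 17; next = 16
base 4: 16 = 4^2; at 5: 5^2 = 25; next = 24
base 5: 24 = 4·5 + 4; at 6: 4·6 + 4 = 28; next = 27
base 6: 27 = 4·6 + 3; at 7: 4·7 + 3 = 31; next = 30
base 7: 30 = 4·7 + 2; at 8: 4·8 + 2 = 34; next = 33

30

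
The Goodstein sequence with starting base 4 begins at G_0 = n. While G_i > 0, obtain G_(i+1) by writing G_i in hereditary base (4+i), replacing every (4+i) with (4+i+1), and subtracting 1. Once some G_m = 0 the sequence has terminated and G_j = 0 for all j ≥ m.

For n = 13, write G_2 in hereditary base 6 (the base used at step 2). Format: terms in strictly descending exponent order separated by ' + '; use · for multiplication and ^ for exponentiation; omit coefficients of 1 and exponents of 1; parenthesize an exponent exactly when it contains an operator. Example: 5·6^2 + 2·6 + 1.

[0] 13 ≡ 3·4 + 1 (base 4). Lift 5: 16. −1: 15.
[1] 15 ≡ 3·5 (base 5). Lift 6: 18. −1: 17.
[2] 17 ≡ 2·6 + 5 (base 6). Lift 7: 19. −1: 18.

2·6 + 5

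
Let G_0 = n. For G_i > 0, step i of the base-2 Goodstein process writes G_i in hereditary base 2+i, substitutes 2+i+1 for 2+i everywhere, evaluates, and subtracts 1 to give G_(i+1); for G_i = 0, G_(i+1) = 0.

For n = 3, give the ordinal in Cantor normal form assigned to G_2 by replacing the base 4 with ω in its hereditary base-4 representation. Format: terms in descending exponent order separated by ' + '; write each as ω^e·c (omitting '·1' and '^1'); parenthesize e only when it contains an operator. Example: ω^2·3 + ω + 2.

3

3 —HB2→ 2 + 1 —bump→ 3 + 1 = 4 —(−1)→ 3
3 —HB3→ 3 —bump→ 4 = 4 —(−1)→ 3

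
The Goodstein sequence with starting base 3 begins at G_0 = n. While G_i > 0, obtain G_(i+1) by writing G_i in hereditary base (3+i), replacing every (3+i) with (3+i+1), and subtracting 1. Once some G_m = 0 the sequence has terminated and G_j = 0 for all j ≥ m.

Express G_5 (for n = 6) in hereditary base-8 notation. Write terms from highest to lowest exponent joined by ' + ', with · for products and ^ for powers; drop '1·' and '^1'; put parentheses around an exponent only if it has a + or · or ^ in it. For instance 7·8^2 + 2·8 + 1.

G_0=6  [base 3] 2·3  →[3↦4]→  2·4 = 8  −1 ⇒ G_1=7
G_1=7  [base 4] 4 + 3  →[4↦5]→  5 + 3 = 8  −1 ⇒ G_2=7
G_2=7  [base 5] 5 + 2  →[5↦6]→  6 + 2 = 8  −1 ⇒ G_3=7
G_3=7  [base 6] 6 + 1  →[6↦7]→  7 + 1 = 8  −1 ⇒ G_4=7
G_4=7  [base 7] 7  →[7↦8]→  8 = 8  −1 ⇒ G_5=7
G_5=7  [base 8] 7  →[8↦9]→  7 = 7  −1 ⇒ G_6=6

7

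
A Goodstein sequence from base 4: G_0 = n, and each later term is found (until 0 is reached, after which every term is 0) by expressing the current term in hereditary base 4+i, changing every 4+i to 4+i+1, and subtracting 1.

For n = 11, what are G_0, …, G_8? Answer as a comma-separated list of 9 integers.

(0) 11|_4 = 2·4 + 3 ↦ 2·5 + 3|_5 = 13 ⇒ 12
(1) 12|_5 = 2·5 + 2 ↦ 2·6 + 2|_6 = 14 ⇒ 13
(2) 13|_6 = 2·6 + 1 ↦ 2·7 + 1|_7 = 15 ⇒ 14
(3) 14|_7 = 2·7 ↦ 2·8|_8 = 16 ⇒ 15
(4) 15|_8 = 8 + 7 ↦ 9 + 7|_9 = 16 ⇒ 15
(5) 15|_9 = 9 + 6 ↦ 10 + 6|_10 = 16 ⇒ 15
(6) 15|_10 = 10 + 5 ↦ 11 + 5|_11 = 16 ⇒ 15
(7) 15|_11 = 11 + 4 ↦ 12 + 4|_12 = 16 ⇒ 15

11, 12, 13, 14, 15, 15, 15, 15, 15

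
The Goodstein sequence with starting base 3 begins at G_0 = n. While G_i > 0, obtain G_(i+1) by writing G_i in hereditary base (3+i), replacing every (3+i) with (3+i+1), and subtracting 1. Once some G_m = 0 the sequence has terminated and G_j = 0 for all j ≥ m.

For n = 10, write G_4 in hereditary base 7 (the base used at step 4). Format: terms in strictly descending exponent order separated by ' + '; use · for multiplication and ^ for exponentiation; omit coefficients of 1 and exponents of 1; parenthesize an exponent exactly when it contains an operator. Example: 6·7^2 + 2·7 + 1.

4·7 + 2

(0) 10|_3 = 3^2 + 1 ↦ 4^2 + 1|_4 = 17 ⇒ 16
(1) 16|_4 = 4^2 ↦ 5^2|_5 = 25 ⇒ 24
(2) 24|_5 = 4·5 + 4 ↦ 4·6 + 4|_6 = 28 ⇒ 27
(3) 27|_6 = 4·6 + 3 ↦ 4·7 + 3|_7 = 31 ⇒ 30
(4) 30|_7 = 4·7 + 2 ↦ 4·8 + 2|_8 = 34 ⇒ 33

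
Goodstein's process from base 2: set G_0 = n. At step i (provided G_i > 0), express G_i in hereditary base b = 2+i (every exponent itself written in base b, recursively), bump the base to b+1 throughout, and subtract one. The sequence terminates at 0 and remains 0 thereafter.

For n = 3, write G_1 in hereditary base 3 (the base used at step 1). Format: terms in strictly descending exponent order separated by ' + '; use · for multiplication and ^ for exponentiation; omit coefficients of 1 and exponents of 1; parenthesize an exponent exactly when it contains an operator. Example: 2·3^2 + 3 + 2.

i=0: 3 = 2 + 1 (b=2); 2→3: 3 + 1 = 4; 4−1 = 3
i=1: 3 = 3 (b=3); 3→4: 4 = 4; 4−1 = 3

3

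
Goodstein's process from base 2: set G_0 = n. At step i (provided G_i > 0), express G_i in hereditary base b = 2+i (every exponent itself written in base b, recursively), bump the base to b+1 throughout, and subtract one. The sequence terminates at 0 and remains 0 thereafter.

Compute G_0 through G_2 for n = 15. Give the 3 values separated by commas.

step 0: 15 = 2^(2 + 1) + 2^2 + 2 + 1; sub 3 for 2: 3^(3 + 1) + 3^3 + 3 + 1; = 112; G_1 = 112−1 = 111
step 1: 111 = 3^(3 + 1) + 3^3 + 3; sub 4 for 3: 4^(4 + 1) + 4^4 + 4; = 1284; G_2 = 1284−1 = 1283

15, 111, 1283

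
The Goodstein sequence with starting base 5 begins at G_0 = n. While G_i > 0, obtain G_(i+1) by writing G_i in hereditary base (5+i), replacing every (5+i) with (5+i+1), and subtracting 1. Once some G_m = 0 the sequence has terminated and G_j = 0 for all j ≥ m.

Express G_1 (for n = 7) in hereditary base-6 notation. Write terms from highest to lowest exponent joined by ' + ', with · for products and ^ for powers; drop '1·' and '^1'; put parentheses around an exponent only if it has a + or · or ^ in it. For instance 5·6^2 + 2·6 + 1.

base 5: 7 = 5 + 2; at 6: 6 + 2 = 8; next = 7
base 6: 7 = 6 + 1; at 7: 7 + 1 = 8; next = 7

6 + 1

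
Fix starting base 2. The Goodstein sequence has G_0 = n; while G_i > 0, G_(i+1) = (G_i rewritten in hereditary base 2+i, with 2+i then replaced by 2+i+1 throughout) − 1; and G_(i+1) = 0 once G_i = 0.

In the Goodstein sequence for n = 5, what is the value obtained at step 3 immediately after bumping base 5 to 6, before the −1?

776

G_0=5  [base 2] 2^2 + 1  →[2↦3]→  3^3 + 1 = 28  −1 ⇒ G_1=27
G_1=27  [base 3] 3^3  →[3↦4]→  4^4 = 256  −1 ⇒ G_2=255
G_2=255  [base 4] 3·4^3 + 3·4^2 + 3·4 + 3  →[4↦5]→  3·5^3 + 3·5^2 + 3·5 + 3 = 468  −1 ⇒ G_3=467
G_3=467  [base 5] 3·5^3 + 3·5^2 + 3·5 + 2  →[5↦6]→  3·6^3 + 3·6^2 + 3·6 + 2 = 776  −1 ⇒ G_4=775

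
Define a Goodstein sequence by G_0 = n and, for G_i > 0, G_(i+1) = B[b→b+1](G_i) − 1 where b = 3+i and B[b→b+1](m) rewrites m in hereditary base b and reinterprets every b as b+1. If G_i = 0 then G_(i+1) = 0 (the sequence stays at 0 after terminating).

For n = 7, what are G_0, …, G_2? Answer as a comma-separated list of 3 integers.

7, 8, 9

(0) 7|_3 = 2·3 + 1 ↦ 2·4 + 1|_4 = 9 ⇒ 8
(1) 8|_4 = 2·4 ↦ 2·5|_5 = 10 ⇒ 9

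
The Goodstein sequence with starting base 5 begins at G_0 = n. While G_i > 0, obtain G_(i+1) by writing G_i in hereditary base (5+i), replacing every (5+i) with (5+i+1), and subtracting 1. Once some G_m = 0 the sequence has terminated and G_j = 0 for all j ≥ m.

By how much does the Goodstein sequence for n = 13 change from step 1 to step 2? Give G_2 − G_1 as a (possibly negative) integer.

1

G_0=13  [base 5] 2·5 + 3  →[5↦6]→  2·6 + 3 = 15  −1 ⇒ G_1=14
G_1=14  [base 6] 2·6 + 2  →[6↦7]→  2·7 + 2 = 16  −1 ⇒ G_2=15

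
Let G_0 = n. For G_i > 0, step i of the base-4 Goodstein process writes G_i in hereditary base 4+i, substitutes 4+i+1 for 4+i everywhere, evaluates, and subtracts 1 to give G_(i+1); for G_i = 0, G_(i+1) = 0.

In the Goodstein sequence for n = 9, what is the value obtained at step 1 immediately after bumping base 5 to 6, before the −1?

base 4: 9 = 2·4 + 1; at 5: 2·5 + 1 = 11; next = 10
base 5: 10 = 2·5; at 6: 2·6 = 12; next = 11

12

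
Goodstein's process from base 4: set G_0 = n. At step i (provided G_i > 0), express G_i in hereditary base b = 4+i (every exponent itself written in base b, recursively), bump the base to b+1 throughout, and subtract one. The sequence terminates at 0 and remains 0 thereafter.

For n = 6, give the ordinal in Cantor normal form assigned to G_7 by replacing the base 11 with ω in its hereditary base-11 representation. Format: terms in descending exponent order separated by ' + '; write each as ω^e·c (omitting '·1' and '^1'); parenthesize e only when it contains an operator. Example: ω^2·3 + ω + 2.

2

i=0: 6 = 4 + 2 (b=4); 4→5: 5 + 2 = 7; 7−1 = 6
i=1: 6 = 5 + 1 (b=5); 5→6: 6 + 1 = 7; 7−1 = 6
i=2: 6 = 6 (b=6); 6→7: 7 = 7; 7−1 = 6
i=3: 6 = 6 (b=7); 7→8: 6 = 6; 6−1 = 5
i=4: 5 = 5 (b=8); 8→9: 5 = 5; 5−1 = 4
i=5: 4 = 4 (b=9); 9→10: 4 = 4; 4−1 = 3
i=6: 3 = 3 (b=10); 10→11: 3 = 3; 3−1 = 2
i=7: 2 = 2 (b=11); 11→12: 2 = 2; 2−1 = 1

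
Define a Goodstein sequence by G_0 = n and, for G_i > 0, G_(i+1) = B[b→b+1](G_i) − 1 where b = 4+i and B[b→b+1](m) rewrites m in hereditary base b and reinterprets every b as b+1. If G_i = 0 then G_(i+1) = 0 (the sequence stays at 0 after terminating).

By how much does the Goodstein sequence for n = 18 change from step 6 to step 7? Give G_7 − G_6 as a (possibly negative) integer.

5

base 4: 18 = 4^2 + 2; at 5: 5^2 + 2 = 27; next = 26
base 5: 26 = 5^2 + 1; at 6: 6^2 + 1 = 37; next = 36
base 6: 36 = 6^2; at 7: 7^2 = 49; next = 48
base 7: 48 = 6·7 + 6; at 8: 6·8 + 6 = 54; next = 53
base 8: 53 = 6·8 + 5; at 9: 6·9 + 5 = 59; next = 58
base 9: 58 = 6·9 + 4; at 10: 6·10 + 4 = 64; next = 63
base 10: 63 = 6·10 + 3; at 11: 6·11 + 3 = 69; next = 68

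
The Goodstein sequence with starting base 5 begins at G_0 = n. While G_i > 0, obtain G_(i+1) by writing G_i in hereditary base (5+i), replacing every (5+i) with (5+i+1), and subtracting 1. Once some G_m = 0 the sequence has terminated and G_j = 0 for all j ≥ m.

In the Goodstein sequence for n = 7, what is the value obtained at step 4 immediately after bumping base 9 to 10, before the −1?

base 5: 7 = 5 + 2; at 6: 6 + 2 = 8; next = 7
base 6: 7 = 6 + 1; at 7: 7 + 1 = 8; next = 7
base 7: 7 = 7; at 8: 8 = 8; next = 7
base 8: 7 = 7; at 9: 7 = 7; next = 6
base 9: 6 = 6; at 10: 6 = 6; next = 5

6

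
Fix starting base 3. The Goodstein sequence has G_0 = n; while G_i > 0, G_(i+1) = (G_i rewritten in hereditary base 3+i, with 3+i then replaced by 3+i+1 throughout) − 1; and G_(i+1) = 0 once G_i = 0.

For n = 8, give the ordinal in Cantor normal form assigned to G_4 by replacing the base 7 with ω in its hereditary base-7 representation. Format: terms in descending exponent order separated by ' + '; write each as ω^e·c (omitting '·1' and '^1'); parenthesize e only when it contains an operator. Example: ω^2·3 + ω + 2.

G_0=8  [base 3] 2·3 + 2  →[3↦4]→  2·4 + 2 = 10  −1 ⇒ G_1=9
G_1=9  [base 4] 2·4 + 1  →[4↦5]→  2·5 + 1 = 11  −1 ⇒ G_2=10
G_2=10  [base 5] 2·5  →[5↦6]→  2·6 = 12  −1 ⇒ G_3=11
G_3=11  [base 6] 6 + 5  →[6↦7]→  7 + 5 = 12  −1 ⇒ G_4=11
G_4=11  [base 7] 7 + 4  →[7↦8]→  8 + 4 = 12  −1 ⇒ G_5=11

ω + 4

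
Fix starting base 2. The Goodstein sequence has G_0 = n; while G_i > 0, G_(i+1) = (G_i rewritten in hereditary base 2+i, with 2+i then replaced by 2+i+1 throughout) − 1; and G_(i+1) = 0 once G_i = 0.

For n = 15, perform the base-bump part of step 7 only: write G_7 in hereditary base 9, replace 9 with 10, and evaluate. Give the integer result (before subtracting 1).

i=0: 15 = 2^(2 + 1) + 2^2 + 2 + 1 (b=2); 2→3: 3^(3 + 1) + 3^3 + 3 + 1 = 112; 112−1 = 111
i=1: 111 = 3^(3 + 1) + 3^3 + 3 (b=3); 3→4: 4^(4 + 1) + 4^4 + 4 = 1284; 1284−1 = 1283
i=2: 1283 = 4^(4 + 1) + 4^4 + 3 (b=4); 4→5: 5^(5 + 1) + 5^5 + 3 = 18753; 18753−1 = 18752
i=3: 18752 = 5^(5 + 1) + 5^5 + 2 (b=5); 5→6: 6^(6 + 1) + 6^6 + 2 = 326594; 326594−1 = 326593
i=4: 326593 = 6^(6 + 1) + 6^6 + 1 (b=6); 6→7: 7^(7 + 1) + 7^7 + 1 = 6588345; 6588345−1 = 6588344
i=5: 6588344 = 7^(7 + 1) + 7^7 (b=7); 7→8: 8^(8 + 1) + 8^8 = 150994944; 150994944−1 = 150994943
i=6: 150994943 = 8^(8 + 1) + 7·8^7 + 7·8^6 + 7·8^5 + 7·8^4 + 7·8^3 + 7·8^2 + 7·8 + 7 (b=8); 8→9: 9^(9 + 1) + 7·9^7 + 7·9^6 + 7·9^5 + 7·9^4 + 7·9^3 + 7·9^2 + 7·9 + 7 = 3524450281; 3524450281−1 = 3524450280
i=7: 3524450280 = 9^(9 + 1) + 7·9^7 + 7·9^6 + 7·9^5 + 7·9^4 + 7·9^3 + 7·9^2 + 7·9 + 6 (b=9); 9→10: 10^(10 + 1) + 7·10^7 + 7·10^6 + 7·10^5 + 7·10^4 + 7·10^3 + 7·10^2 + 7·10 + 6 = 100077777776; 100077777776−1 = 100077777775

100077777776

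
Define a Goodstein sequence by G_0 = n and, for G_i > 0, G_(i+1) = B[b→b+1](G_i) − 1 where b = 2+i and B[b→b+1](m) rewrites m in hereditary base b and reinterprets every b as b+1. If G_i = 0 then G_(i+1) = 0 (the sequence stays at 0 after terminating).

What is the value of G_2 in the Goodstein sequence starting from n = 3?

3

i=0: 3 = 2 + 1 (b=2); 2→3: 3 + 1 = 4; 4−1 = 3
i=1: 3 = 3 (b=3); 3→4: 4 = 4; 4−1 = 3
i=2: 3 = 3 (b=4); 4→5: 3 = 3; 3−1 = 2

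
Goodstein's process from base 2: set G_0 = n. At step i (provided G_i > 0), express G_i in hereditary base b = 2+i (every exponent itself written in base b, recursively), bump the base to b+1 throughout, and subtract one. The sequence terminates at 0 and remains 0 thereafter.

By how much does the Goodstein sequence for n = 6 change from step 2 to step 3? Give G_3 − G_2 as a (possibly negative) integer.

2868

G_0=6  [base 2] 2^2 + 2  →[2↦3]→  3^3 + 3 = 30  −1 ⇒ G_1=29
G_1=29  [base 3] 3^3 + 2  →[3↦4]→  4^4 + 2 = 258  −1 ⇒ G_2=257
G_2=257  [base 4] 4^4 + 1  →[4↦5]→  5^5 + 1 = 3126  −1 ⇒ G_3=3125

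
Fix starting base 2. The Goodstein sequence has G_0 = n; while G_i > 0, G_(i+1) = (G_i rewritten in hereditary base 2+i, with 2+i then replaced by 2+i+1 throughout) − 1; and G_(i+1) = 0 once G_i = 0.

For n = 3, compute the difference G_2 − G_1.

i=0: 3 = 2 + 1 (b=2); 2→3: 3 + 1 = 4; 4−1 = 3
i=1: 3 = 3 (b=3); 3→4: 4 = 4; 4−1 = 3

0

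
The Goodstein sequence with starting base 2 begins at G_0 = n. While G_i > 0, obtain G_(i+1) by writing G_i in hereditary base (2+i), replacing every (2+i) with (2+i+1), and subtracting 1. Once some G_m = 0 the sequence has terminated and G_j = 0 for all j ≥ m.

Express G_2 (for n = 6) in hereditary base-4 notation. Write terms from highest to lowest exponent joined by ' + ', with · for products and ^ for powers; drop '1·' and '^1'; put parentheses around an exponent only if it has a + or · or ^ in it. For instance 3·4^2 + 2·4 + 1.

4^4 + 1

G_0=6  [base 2] 2^2 + 2  →[2↦3]→  3^3 + 3 = 30  −1 ⇒ G_1=29
G_1=29  [base 3] 3^3 + 2  →[3↦4]→  4^4 + 2 = 258  −1 ⇒ G_2=257
G_2=257  [base 4] 4^4 + 1  →[4↦5]→  5^5 + 1 = 3126  −1 ⇒ G_3=3125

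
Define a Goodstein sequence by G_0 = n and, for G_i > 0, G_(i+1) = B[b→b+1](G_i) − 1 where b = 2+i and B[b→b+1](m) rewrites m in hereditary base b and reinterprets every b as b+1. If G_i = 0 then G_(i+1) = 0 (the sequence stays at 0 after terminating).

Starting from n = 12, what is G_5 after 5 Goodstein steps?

5764910

base 2: 12 = 2^(2 + 1) + 2^2; at 3: 3^(3 + 1) + 3^3 = 108; next = 107
base 3: 107 = 3^(3 + 1) + 2·3^2 + 2·3 + 2; at 4: 4^(4 + 1) + 2·4^2 + 2·4 + 2 = 1066; next = 1065
base 4: 1065 = 4^(4 + 1) + 2·4^2 + 2·4 + 1; at 5: 5^(5 + 1) + 2·5^2 + 2·5 + 1 = 15686; next = 15685
base 5: 15685 = 5^(5 + 1) + 2·5^2 + 2·5; at 6: 6^(6 + 1) + 2·6^2 + 2·6 = 280020; next = 280019
base 6: 280019 = 6^(6 + 1) + 2·6^2 + 6 + 5; at 7: 7^(7 + 1) + 2·7^2 + 7 + 5 = 5764911; next = 5764910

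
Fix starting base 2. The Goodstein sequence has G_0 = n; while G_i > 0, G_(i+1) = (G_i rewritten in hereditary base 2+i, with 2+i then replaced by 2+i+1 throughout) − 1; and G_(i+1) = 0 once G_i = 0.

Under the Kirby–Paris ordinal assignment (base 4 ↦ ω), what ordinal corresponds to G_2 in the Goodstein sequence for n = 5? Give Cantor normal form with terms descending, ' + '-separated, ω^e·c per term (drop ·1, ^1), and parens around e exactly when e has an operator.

ω^3·3 + ω^2·3 + ω·3 + 3

step 0: 5 = 2^2 + 1; sub 3 for 2: 3^3 + 1; = 28; G_1 = 28−1 = 27
step 1: 27 = 3^3; sub 4 for 3: 4^4; = 256; G_2 = 256−1 = 255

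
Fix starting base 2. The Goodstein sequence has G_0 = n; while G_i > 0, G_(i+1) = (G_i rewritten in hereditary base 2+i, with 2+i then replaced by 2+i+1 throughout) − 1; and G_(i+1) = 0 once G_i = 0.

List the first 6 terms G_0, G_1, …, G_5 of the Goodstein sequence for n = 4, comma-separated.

4, 26, 41, 60, 83, 109

G_0 = 4. HB_2(4) = 2^2. Bump = 27. G_1 = 26.
G_1 = 26. HB_3(26) = 2·3^2 + 2·3 + 2. Bump = 42. G_2 = 41.
G_2 = 41. HB_4(41) = 2·4^2 + 2·4 + 1. Bump = 61. G_3 = 60.
G_3 = 60. HB_5(60) = 2·5^2 + 2·5. Bump = 84. G_4 = 83.
G_4 = 83. HB_6(83) = 2·6^2 + 6 + 5. Bump = 110. G_5 = 109.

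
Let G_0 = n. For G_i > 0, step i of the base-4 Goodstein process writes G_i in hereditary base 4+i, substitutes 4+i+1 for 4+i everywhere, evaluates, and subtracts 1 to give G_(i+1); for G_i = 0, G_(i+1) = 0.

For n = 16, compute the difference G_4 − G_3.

base 4: 16 = 4^2; at 5: 5^2 = 25; next = 24
base 5: 24 = 4·5 + 4; at 6: 4·6 + 4 = 28; next = 27
base 6: 27 = 4·6 + 3; at 7: 4·7 + 3 = 31; next = 30
base 7: 30 = 4·7 + 2; at 8: 4·8 + 2 = 34; next = 33

3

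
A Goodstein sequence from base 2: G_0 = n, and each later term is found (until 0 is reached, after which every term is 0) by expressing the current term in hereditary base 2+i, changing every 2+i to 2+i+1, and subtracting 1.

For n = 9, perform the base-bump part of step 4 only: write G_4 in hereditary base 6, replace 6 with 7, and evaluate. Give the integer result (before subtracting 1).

G_0 = 9. HB_2(9) = 2^(2 + 1) + 1. Bump = 82. G_1 = 81.
G_1 = 81. HB_3(81) = 3^(3 + 1). Bump = 1024. G_2 = 1023.
G_2 = 1023. HB_4(1023) = 3·4^4 + 3·4^3 + 3·4^2 + 3·4 + 3. Bump = 9843. G_3 = 9842.
G_3 = 9842. HB_5(9842) = 3·5^5 + 3·5^3 + 3·5^2 + 3·5 + 2. Bump = 140744. G_4 = 140743.
G_4 = 140743. HB_6(140743) = 3·6^6 + 3·6^3 + 3·6^2 + 3·6 + 1. Bump = 2471827. G_5 = 2471826.

2471827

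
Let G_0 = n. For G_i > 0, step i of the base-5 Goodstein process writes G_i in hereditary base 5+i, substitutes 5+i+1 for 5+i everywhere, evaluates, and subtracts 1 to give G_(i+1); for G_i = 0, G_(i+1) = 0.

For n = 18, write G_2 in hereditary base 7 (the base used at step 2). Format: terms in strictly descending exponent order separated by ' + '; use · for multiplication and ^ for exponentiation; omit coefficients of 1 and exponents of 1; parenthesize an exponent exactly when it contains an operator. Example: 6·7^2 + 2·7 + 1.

3·7 + 1

base 5: 18 = 3·5 + 3; at 6: 3·6 + 3 = 21; next = 20
base 6: 20 = 3·6 + 2; at 7: 3·7 + 2 = 23; next = 22
base 7: 22 = 3·7 + 1; at 8: 3·8 + 1 = 25; next = 24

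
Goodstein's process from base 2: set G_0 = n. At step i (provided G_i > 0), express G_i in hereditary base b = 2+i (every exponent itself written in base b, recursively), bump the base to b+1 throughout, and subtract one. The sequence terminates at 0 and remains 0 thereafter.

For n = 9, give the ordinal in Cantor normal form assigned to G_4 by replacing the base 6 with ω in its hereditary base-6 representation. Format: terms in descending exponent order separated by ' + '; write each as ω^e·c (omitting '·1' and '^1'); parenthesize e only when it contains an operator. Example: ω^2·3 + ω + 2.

ω^ω·3 + ω^3·3 + ω^2·3 + ω·3 + 1

G_0 = 9. HB_2(9) = 2^(2 + 1) + 1. Bump = 82. G_1 = 81.
G_1 = 81. HB_3(81) = 3^(3 + 1). Bump = 1024. G_2 = 1023.
G_2 = 1023. HB_4(1023) = 3·4^4 + 3·4^3 + 3·4^2 + 3·4 + 3. Bump = 9843. G_3 = 9842.
G_3 = 9842. HB_5(9842) = 3·5^5 + 3·5^3 + 3·5^2 + 3·5 + 2. Bump = 140744. G_4 = 140743.
G_4 = 140743. HB_6(140743) = 3·6^6 + 3·6^3 + 3·6^2 + 3·6 + 1. Bump = 2471827. G_5 = 2471826.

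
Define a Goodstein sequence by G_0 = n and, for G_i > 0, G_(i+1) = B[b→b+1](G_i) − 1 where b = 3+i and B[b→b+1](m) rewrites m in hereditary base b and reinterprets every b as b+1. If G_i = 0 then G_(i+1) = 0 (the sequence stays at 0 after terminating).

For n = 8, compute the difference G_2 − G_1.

(0) 8|_3 = 2·3 + 2 ↦ 2·4 + 2|_4 = 10 ⇒ 9
(1) 9|_4 = 2·4 + 1 ↦ 2·5 + 1|_5 = 11 ⇒ 10

1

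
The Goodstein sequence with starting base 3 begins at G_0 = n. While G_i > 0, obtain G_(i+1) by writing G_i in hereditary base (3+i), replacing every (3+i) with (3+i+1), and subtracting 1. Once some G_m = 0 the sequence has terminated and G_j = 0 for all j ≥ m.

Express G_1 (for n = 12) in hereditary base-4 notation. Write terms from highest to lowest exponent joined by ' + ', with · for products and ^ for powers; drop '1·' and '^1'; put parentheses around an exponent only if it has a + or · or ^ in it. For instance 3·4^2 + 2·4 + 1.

G_0=12  [base 3] 3^2 + 3  →[3↦4]→  4^2 + 4 = 20  −1 ⇒ G_1=19
G_1=19  [base 4] 4^2 + 3  →[4↦5]→  5^2 + 3 = 28  −1 ⇒ G_2=27

4^2 + 3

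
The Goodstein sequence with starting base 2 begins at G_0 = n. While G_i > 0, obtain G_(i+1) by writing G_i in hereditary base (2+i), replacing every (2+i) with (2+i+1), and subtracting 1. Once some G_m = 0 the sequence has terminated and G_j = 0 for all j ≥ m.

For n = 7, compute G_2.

259

i=0: 7 = 2^2 + 2 + 1 (b=2); 2→3: 3^3 + 3 + 1 = 31; 31−1 = 30
i=1: 30 = 3^3 + 3 (b=3); 3→4: 4^4 + 4 = 260; 260−1 = 259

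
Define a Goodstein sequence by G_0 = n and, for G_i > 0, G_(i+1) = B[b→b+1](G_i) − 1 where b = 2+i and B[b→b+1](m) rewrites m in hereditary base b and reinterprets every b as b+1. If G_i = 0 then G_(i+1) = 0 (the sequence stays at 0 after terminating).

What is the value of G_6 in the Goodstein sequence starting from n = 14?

134404971

G_0=14  [base 2] 2^(2 + 1) + 2^2 + 2  →[2↦3]→  3^(3 + 1) + 3^3 + 3 = 111  −1 ⇒ G_1=110
G_1=110  [base 3] 3^(3 + 1) + 3^3 + 2  →[3↦4]→  4^(4 + 1) + 4^4 + 2 = 1282  −1 ⇒ G_2=1281
G_2=1281  [base 4] 4^(4 + 1) + 4^4 + 1  →[4↦5]→  5^(5 + 1) + 5^5 + 1 = 18751  −1 ⇒ G_3=18750
G_3=18750  [base 5] 5^(5 + 1) + 5^5  →[5↦6]→  6^(6 + 1) + 6^6 = 326592  −1 ⇒ G_4=326591
G_4=326591  [base 6] 6^(6 + 1) + 5·6^5 + 5·6^4 + 5·6^3 + 5·6^2 + 5·6 + 5  →[6↦7]→  7^(7 + 1) + 5·7^5 + 5·7^4 + 5·7^3 + 5·7^2 + 5·7 + 5 = 5862841  −1 ⇒ G_5=5862840
G_5=5862840  [base 7] 7^(7 + 1) + 5·7^5 + 5·7^4 + 5·7^3 + 5·7^2 + 5·7 + 4  →[7↦8]→  8^(8 + 1) + 5·8^5 + 5·8^4 + 5·8^3 + 5·8^2 + 5·8 + 4 = 134404972  −1 ⇒ G_6=134404971
G_6=134404971  [base 8] 8^(8 + 1) + 5·8^5 + 5·8^4 + 5·8^3 + 5·8^2 + 5·8 + 3  →[8↦9]→  9^(9 + 1) + 5·9^5 + 5·9^4 + 5·9^3 + 5·9^2 + 5·9 + 3 = 3487116549  −1 ⇒ G_7=3487116548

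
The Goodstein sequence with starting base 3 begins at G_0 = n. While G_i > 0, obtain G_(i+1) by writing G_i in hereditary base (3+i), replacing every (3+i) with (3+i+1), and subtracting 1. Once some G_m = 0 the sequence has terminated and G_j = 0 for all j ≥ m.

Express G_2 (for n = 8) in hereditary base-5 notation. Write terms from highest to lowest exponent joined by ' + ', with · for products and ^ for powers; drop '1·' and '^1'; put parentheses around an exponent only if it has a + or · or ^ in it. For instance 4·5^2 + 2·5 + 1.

2·5

G_0 = 8. HB_3(8) = 2·3 + 2. Bump = 10. G_1 = 9.
G_1 = 9. HB_4(9) = 2·4 + 1. Bump = 11. G_2 = 10.
G_2 = 10. HB_5(10) = 2·5. Bump = 12. G_3 = 11.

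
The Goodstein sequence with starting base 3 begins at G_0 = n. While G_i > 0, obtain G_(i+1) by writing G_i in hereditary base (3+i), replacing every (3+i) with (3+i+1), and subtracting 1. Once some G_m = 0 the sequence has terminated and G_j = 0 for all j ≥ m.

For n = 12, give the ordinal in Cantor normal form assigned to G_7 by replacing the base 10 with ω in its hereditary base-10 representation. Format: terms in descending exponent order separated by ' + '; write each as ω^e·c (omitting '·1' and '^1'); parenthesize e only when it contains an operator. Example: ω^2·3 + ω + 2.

ω·7 + 5

G_0=12  [base 3] 3^2 + 3  →[3↦4]→  4^2 + 4 = 20  −1 ⇒ G_1=19
G_1=19  [base 4] 4^2 + 3  →[4↦5]→  5^2 + 3 = 28  −1 ⇒ G_2=27
G_2=27  [base 5] 5^2 + 2  →[5↦6]→  6^2 + 2 = 38  −1 ⇒ G_3=37
G_3=37  [base 6] 6^2 + 1  →[6↦7]→  7^2 + 1 = 50  −1 ⇒ G_4=49
G_4=49  [base 7] 7^2  →[7↦8]→  8^2 = 64  −1 ⇒ G_5=63
G_5=63  [base 8] 7·8 + 7  →[8↦9]→  7·9 + 7 = 70  −1 ⇒ G_6=69
G_6=69  [base 9] 7·9 + 6  →[9↦10]→  7·10 + 6 = 76  −1 ⇒ G_7=75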